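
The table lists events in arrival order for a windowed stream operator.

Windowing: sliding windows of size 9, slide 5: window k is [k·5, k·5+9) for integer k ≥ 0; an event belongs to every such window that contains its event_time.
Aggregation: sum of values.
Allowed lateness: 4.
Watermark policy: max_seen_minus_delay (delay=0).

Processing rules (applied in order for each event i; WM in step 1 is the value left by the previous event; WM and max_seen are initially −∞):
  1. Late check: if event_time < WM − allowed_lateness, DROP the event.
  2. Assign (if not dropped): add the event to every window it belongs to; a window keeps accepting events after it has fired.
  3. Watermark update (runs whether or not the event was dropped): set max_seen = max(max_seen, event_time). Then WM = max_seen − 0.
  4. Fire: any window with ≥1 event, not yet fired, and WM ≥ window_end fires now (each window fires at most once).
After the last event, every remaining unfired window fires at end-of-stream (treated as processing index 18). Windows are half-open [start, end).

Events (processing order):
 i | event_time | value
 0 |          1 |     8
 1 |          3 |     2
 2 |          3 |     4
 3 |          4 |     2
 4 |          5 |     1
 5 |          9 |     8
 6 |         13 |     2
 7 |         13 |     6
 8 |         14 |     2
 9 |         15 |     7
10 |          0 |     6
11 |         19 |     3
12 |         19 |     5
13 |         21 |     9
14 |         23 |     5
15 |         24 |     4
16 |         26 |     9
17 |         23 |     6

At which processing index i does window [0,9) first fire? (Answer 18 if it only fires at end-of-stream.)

5

i=0 t=1 v=8: → [0,9); WM=1
i=1 t=3 v=2: → [0,9); WM=3
i=2 t=3 v=4: → [0,9); WM=3
i=3 t=4 v=2: → [0,9); WM=4
i=4 t=5 v=1: → [5,14),[0,9); WM=5
i=5 t=9 v=8: → [5,14); WM=9; [0,9) fires=17
i=6 t=13 v=2: → [10,19),[5,14); WM=13
i=7 t=13 v=6: → [10,19),[5,14); WM=13
i=8 t=14 v=2: → [10,19); WM=14; [5,14) fires=17
i=9 t=15 v=7: → [15,24),[10,19); WM=15
i=10 t=0 v=6: DROP (t<15-4); WM=15
i=11 t=19 v=3: → [15,24); WM=19; [10,19) fires=17
i=12 t=19 v=5: → [15,24); WM=19
i=13 t=21 v=9: → [20,29),[15,24); WM=21
i=14 t=23 v=5: → [20,29),[15,24); WM=23
i=15 t=24 v=4: → [20,29); WM=24; [15,24) fires=29
i=16 t=26 v=9: → [25,34),[20,29); WM=26
i=17 t=23 v=6: → [20,29),[15,24); WM=26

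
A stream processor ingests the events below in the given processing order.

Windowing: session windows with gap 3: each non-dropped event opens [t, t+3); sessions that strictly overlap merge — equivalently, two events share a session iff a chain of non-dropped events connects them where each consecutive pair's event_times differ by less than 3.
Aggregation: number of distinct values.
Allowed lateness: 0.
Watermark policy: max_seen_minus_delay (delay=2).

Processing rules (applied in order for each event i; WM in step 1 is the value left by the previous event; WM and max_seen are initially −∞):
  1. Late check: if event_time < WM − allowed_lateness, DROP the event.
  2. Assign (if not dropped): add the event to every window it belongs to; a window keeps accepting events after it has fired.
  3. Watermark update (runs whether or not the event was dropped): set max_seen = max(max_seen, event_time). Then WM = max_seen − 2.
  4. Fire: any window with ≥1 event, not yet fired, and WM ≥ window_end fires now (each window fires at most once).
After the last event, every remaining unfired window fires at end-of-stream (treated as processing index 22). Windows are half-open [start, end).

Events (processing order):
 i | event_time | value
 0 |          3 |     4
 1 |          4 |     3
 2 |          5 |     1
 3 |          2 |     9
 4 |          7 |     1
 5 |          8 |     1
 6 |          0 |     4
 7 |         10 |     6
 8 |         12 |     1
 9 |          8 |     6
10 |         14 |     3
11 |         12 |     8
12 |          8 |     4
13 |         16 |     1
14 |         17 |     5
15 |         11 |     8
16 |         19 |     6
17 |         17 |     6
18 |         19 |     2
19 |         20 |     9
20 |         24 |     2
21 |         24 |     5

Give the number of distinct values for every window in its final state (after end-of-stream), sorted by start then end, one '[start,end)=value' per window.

[3,23)=8 [24,27)=2

i=0 t=3 v=4: → [3,6); WM=1
i=1 t=4 v=3: → [3,7); WM=2
i=2 t=5 v=1: → [3,8); WM=3
i=3 t=2 v=9: DROP (t<3-0); WM=3
i=4 t=7 v=1: → [3,10); WM=5
i=5 t=8 v=1: → [3,11); WM=6
i=6 t=0 v=4: DROP (t<6-0); WM=6
i=7 t=10 v=6: → [3,13); WM=8
i=8 t=12 v=1: → [3,15); WM=10
i=9 t=8 v=6: DROP (t<10-0); WM=10
i=10 t=14 v=3: → [3,17); WM=12
i=11 t=12 v=8: → [3,17); WM=12
i=12 t=8 v=4: DROP (t<12-0); WM=12
i=13 t=16 v=1: → [3,19); WM=14
i=14 t=17 v=5: → [3,20); WM=15
i=15 t=11 v=8: DROP (t<15-0); WM=15
i=16 t=19 v=6: → [3,22); WM=17
i=17 t=17 v=6: → [3,22); WM=17
i=18 t=19 v=2: → [3,22); WM=17
i=19 t=20 v=9: → [3,23); WM=18
i=20 t=24 v=2: → [24,27); WM=22
i=21 t=24 v=5: → [24,27); WM=22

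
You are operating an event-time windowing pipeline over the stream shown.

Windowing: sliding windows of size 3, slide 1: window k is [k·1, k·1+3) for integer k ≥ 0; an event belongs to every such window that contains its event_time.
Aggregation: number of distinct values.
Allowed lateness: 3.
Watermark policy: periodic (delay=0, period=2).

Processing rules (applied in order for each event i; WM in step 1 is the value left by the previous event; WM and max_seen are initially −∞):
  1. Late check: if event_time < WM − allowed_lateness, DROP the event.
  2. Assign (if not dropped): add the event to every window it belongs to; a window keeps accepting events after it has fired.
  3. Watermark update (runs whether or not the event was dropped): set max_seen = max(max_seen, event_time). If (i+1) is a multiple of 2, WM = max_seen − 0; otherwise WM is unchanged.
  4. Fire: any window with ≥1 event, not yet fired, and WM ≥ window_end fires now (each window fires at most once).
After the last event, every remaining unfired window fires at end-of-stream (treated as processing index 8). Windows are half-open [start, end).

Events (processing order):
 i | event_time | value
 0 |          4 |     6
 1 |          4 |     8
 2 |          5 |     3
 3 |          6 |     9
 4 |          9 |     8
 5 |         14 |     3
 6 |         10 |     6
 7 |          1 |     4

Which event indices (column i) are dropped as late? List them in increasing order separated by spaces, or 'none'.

i=0 t=4 v=6: → [4,7),[3,6),[2,5); WM=−∞
i=1 t=4 v=8: → [4,7),[3,6),[2,5); WM=4
i=2 t=5 v=3: → [5,8),[4,7),[3,6); WM=4
i=3 t=6 v=9: → [6,9),[5,8),[4,7); WM=6; [2,5) fires=2 [3,6) fires=3
i=4 t=9 v=8: → [9,12),[8,11),[7,10); WM=6
i=5 t=14 v=3: → [14,17),[13,16),[12,15); WM=14; [4,7) fires=4 [5,8) fires=2 [6,9) fires=1 [7,10) fires=1 [8,11) fires=1 [9,12) fires=1
i=6 t=10 v=6: DROP (t<14-3); WM=14
i=7 t=1 v=4: DROP (t<14-3); WM=14

6 7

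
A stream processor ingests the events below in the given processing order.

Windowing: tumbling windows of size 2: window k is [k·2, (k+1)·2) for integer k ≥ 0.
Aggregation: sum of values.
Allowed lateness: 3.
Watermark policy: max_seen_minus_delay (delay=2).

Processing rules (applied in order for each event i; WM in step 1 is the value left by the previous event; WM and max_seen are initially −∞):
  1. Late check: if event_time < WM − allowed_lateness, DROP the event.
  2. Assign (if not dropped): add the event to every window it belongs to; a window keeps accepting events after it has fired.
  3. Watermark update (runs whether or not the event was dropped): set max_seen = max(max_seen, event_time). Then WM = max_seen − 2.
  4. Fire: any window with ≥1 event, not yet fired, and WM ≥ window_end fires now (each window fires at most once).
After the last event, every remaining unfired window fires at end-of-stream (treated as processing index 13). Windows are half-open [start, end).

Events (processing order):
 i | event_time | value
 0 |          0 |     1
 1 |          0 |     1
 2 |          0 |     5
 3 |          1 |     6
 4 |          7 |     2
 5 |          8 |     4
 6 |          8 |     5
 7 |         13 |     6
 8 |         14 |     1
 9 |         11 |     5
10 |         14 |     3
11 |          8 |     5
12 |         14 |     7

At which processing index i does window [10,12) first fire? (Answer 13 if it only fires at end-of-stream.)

9

i=0 t=0 v=1: → [0,2); WM=-2
i=1 t=0 v=1: → [0,2); WM=-2
i=2 t=0 v=5: → [0,2); WM=-2
i=3 t=1 v=6: → [0,2); WM=-1
i=4 t=7 v=2: → [6,8); WM=5; [0,2) fires=13
i=5 t=8 v=4: → [8,10); WM=6
i=6 t=8 v=5: → [8,10); WM=6
i=7 t=13 v=6: → [12,14); WM=11; [6,8) fires=2 [8,10) fires=9
i=8 t=14 v=1: → [14,16); WM=12
i=9 t=11 v=5: → [10,12); WM=12; [10,12) fires=5
i=10 t=14 v=3: → [14,16); WM=12
i=11 t=8 v=5: DROP (t<12-3); WM=12
i=12 t=14 v=7: → [14,16); WM=12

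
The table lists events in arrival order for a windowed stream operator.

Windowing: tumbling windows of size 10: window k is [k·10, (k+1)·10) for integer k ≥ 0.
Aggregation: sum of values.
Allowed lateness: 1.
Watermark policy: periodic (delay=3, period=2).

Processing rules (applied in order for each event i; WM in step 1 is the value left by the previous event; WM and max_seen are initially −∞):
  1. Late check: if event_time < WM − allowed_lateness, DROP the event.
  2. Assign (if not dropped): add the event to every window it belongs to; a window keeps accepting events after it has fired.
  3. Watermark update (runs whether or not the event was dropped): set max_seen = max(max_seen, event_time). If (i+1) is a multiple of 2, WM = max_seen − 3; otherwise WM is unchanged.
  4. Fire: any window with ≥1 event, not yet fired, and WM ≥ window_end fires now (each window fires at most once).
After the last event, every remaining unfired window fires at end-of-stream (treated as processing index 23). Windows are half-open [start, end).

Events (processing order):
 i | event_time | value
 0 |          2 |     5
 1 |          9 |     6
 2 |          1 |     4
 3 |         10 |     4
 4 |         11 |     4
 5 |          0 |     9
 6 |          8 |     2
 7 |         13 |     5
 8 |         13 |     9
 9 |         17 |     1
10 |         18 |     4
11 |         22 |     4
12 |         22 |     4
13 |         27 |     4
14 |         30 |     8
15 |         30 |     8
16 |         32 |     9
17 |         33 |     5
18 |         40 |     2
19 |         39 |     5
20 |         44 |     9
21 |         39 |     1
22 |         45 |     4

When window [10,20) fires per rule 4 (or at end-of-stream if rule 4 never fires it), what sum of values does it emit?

27

i=0 t=2 v=5: → [0,10); WM=−∞
i=1 t=9 v=6: → [0,10); WM=6
i=2 t=1 v=4: DROP (t<6-1); WM=6
i=3 t=10 v=4: → [10,20); WM=7
i=4 t=11 v=4: → [10,20); WM=7
i=5 t=0 v=9: DROP (t<7-1); WM=8
i=6 t=8 v=2: → [0,10); WM=8
i=7 t=13 v=5: → [10,20); WM=10; [0,10) fires=13
i=8 t=13 v=9: → [10,20); WM=10
i=9 t=17 v=1: → [10,20); WM=14
i=10 t=18 v=4: → [10,20); WM=14
i=11 t=22 v=4: → [20,30); WM=19
i=12 t=22 v=4: → [20,30); WM=19
i=13 t=27 v=4: → [20,30); WM=24; [10,20) fires=27
i=14 t=30 v=8: → [30,40); WM=24
i=15 t=30 v=8: → [30,40); WM=27
i=16 t=32 v=9: → [30,40); WM=27
i=17 t=33 v=5: → [30,40); WM=30; [20,30) fires=12
i=18 t=40 v=2: → [40,50); WM=30
i=19 t=39 v=5: → [30,40); WM=37
i=20 t=44 v=9: → [40,50); WM=37
i=21 t=39 v=1: → [30,40); WM=41; [30,40) fires=36
i=22 t=45 v=4: → [40,50); WM=41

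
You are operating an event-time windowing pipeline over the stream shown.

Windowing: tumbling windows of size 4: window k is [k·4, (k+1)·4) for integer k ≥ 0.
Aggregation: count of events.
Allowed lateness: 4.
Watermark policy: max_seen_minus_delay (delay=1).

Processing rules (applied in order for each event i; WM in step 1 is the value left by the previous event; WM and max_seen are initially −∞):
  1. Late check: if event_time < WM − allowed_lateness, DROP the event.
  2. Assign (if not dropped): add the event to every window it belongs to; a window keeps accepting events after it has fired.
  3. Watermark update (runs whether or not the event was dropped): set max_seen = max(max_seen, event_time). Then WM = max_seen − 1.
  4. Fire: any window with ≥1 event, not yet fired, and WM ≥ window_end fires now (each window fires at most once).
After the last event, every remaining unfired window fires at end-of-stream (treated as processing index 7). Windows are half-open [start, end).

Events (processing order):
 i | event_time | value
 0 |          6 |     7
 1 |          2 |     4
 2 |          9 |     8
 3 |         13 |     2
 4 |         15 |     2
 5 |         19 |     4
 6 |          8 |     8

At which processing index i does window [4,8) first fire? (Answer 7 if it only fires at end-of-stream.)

i=0 t=6 v=7: → [4,8); WM=5
i=1 t=2 v=4: → [0,4); WM=5; [0,4) fires=1
i=2 t=9 v=8: → [8,12); WM=8; [4,8) fires=1
i=3 t=13 v=2: → [12,16); WM=12; [8,12) fires=1
i=4 t=15 v=2: → [12,16); WM=14
i=5 t=19 v=4: → [16,20); WM=18; [12,16) fires=2
i=6 t=8 v=8: DROP (t<18-4); WM=18

2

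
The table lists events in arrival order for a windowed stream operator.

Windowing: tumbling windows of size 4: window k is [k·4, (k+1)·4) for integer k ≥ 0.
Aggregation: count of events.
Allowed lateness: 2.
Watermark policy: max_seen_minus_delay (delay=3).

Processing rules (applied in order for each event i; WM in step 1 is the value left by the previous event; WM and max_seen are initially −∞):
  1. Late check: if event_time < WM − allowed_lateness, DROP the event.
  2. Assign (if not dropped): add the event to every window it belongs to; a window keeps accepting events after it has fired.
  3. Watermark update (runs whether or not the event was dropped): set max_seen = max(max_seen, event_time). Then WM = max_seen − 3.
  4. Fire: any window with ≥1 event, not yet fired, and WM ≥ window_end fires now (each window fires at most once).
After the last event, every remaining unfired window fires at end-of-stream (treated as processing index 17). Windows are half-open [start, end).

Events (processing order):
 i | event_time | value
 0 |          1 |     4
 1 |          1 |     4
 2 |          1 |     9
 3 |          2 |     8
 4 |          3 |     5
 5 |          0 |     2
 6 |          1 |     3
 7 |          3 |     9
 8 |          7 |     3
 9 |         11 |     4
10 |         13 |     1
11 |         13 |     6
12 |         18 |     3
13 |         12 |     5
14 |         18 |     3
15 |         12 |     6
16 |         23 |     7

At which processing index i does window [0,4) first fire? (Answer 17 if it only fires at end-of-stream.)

i=0 t=1 v=4: → [0,4); WM=-2
i=1 t=1 v=4: → [0,4); WM=-2
i=2 t=1 v=9: → [0,4); WM=-2
i=3 t=2 v=8: → [0,4); WM=-1
i=4 t=3 v=5: → [0,4); WM=0
i=5 t=0 v=2: → [0,4); WM=0
i=6 t=1 v=3: → [0,4); WM=0
i=7 t=3 v=9: → [0,4); WM=0
i=8 t=7 v=3: → [4,8); WM=4; [0,4) fires=8
i=9 t=11 v=4: → [8,12); WM=8; [4,8) fires=1
i=10 t=13 v=1: → [12,16); WM=10
i=11 t=13 v=6: → [12,16); WM=10
i=12 t=18 v=3: → [16,20); WM=15; [8,12) fires=1
i=13 t=12 v=5: DROP (t<15-2); WM=15
i=14 t=18 v=3: → [16,20); WM=15
i=15 t=12 v=6: DROP (t<15-2); WM=15
i=16 t=23 v=7: → [20,24); WM=20; [12,16) fires=2 [16,20) fires=2

8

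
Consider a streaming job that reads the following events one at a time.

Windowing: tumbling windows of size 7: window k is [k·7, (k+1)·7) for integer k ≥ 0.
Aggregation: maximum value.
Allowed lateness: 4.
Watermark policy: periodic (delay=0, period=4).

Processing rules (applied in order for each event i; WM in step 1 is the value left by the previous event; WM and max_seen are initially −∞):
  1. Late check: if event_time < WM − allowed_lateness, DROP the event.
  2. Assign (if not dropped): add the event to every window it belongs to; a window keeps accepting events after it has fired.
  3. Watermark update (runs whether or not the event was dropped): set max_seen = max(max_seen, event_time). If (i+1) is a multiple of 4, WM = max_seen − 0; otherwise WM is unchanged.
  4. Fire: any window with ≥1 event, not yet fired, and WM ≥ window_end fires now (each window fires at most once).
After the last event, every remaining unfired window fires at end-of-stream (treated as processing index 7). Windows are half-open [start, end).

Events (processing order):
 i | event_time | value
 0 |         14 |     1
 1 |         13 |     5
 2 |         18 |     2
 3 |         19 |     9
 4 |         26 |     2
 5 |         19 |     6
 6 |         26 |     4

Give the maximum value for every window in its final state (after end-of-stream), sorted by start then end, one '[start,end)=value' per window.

[7,14)=5 [14,21)=9 [21,28)=4

i=0 t=14 v=1: → [14,21); WM=−∞
i=1 t=13 v=5: → [7,14); WM=−∞
i=2 t=18 v=2: → [14,21); WM=−∞
i=3 t=19 v=9: → [14,21); WM=19; [7,14) fires=5
i=4 t=26 v=2: → [21,28); WM=19
i=5 t=19 v=6: → [14,21); WM=19
i=6 t=26 v=4: → [21,28); WM=19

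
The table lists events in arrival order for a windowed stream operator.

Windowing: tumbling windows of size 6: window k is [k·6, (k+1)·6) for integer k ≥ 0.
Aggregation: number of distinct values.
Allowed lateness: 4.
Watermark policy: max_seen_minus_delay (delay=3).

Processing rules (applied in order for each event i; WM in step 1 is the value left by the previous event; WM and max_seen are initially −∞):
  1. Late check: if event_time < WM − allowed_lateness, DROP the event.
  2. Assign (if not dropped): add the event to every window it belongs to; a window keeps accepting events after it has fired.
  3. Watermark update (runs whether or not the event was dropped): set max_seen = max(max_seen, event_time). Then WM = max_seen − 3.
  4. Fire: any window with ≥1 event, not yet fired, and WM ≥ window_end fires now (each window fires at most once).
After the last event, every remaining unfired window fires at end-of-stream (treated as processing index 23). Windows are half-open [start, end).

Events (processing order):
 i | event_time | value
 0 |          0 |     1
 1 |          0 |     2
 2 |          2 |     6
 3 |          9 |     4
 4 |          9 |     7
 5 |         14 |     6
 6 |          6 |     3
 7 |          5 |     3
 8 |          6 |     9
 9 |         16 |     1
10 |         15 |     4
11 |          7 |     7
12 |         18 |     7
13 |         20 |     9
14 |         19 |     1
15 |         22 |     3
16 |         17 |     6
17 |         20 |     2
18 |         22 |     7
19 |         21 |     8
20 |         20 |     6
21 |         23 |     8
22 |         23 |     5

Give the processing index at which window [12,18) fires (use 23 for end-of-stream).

15

i=0 t=0 v=1: → [0,6); WM=-3
i=1 t=0 v=2: → [0,6); WM=-3
i=2 t=2 v=6: → [0,6); WM=-1
i=3 t=9 v=4: → [6,12); WM=6; [0,6) fires=3
i=4 t=9 v=7: → [6,12); WM=6
i=5 t=14 v=6: → [12,18); WM=11
i=6 t=6 v=3: DROP (t<11-4); WM=11
i=7 t=5 v=3: DROP (t<11-4); WM=11
i=8 t=6 v=9: DROP (t<11-4); WM=11
i=9 t=16 v=1: → [12,18); WM=13; [6,12) fires=2
i=10 t=15 v=4: → [12,18); WM=13
i=11 t=7 v=7: DROP (t<13-4); WM=13
i=12 t=18 v=7: → [18,24); WM=15
i=13 t=20 v=9: → [18,24); WM=17
i=14 t=19 v=1: → [18,24); WM=17
i=15 t=22 v=3: → [18,24); WM=19; [12,18) fires=3
i=16 t=17 v=6: → [12,18); WM=19
i=17 t=20 v=2: → [18,24); WM=19
i=18 t=22 v=7: → [18,24); WM=19
i=19 t=21 v=8: → [18,24); WM=19
i=20 t=20 v=6: → [18,24); WM=19
i=21 t=23 v=8: → [18,24); WM=20
i=22 t=23 v=5: → [18,24); WM=20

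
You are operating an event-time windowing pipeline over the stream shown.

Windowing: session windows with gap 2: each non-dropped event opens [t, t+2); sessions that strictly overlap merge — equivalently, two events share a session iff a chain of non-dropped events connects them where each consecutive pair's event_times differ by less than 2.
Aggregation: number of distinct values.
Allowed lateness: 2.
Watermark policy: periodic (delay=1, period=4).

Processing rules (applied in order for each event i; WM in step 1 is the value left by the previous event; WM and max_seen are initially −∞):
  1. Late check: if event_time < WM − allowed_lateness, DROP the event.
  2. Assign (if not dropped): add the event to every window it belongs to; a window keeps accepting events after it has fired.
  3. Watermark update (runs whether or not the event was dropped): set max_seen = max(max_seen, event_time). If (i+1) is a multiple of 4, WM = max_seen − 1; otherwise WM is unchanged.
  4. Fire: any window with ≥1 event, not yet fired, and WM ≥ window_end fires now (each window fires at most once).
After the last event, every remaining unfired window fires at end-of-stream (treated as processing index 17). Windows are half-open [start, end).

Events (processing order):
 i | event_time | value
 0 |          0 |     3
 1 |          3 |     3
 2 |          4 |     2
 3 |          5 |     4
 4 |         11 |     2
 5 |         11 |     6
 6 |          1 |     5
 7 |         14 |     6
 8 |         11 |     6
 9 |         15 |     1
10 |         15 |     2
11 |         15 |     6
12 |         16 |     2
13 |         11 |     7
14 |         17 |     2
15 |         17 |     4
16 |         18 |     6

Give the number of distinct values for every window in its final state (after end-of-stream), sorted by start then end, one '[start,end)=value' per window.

i=0 t=0 v=3: → [0,2); WM=−∞
i=1 t=3 v=3: → [3,5); WM=−∞
i=2 t=4 v=2: → [3,6); WM=−∞
i=3 t=5 v=4: → [3,7); WM=4
i=4 t=11 v=2: → [11,13); WM=4
i=5 t=11 v=6: → [11,13); WM=4
i=6 t=1 v=5: DROP (t<4-2); WM=4
i=7 t=14 v=6: → [14,16); WM=13
i=8 t=11 v=6: → [11,13); WM=13
i=9 t=15 v=1: → [14,17); WM=13
i=10 t=15 v=2: → [14,17); WM=13
i=11 t=15 v=6: → [14,17); WM=14
i=12 t=16 v=2: → [14,18); WM=14
i=13 t=11 v=7: DROP (t<14-2); WM=14
i=14 t=17 v=2: → [14,19); WM=14
i=15 t=17 v=4: → [14,19); WM=16
i=16 t=18 v=6: → [14,20); WM=16

[0,2)=1 [3,7)=3 [11,13)=2 [14,20)=4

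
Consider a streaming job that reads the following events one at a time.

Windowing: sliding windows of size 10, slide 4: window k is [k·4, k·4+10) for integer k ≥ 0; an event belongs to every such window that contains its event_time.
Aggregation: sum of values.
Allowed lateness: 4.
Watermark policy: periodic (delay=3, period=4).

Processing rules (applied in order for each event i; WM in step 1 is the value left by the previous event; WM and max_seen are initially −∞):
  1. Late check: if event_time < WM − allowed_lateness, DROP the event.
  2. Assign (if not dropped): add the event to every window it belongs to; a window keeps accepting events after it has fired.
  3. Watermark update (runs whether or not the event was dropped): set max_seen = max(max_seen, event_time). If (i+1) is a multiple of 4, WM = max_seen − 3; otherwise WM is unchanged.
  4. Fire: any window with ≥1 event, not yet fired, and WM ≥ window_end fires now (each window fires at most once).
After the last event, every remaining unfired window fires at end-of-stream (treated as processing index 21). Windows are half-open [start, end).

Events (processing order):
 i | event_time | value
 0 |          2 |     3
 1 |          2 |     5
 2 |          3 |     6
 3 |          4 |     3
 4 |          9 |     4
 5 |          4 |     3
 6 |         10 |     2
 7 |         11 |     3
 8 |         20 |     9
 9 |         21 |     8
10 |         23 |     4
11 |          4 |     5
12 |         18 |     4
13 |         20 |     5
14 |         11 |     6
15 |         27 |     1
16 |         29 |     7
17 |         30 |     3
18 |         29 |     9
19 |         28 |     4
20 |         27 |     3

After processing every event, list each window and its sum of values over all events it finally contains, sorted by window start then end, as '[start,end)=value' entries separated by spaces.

i=0 t=2 v=3: → [0,10); WM=−∞
i=1 t=2 v=5: → [0,10); WM=−∞
i=2 t=3 v=6: → [0,10); WM=−∞
i=3 t=4 v=3: → [4,14),[0,10); WM=1
i=4 t=9 v=4: → [8,18),[4,14),[0,10); WM=1
i=5 t=4 v=3: → [4,14),[0,10); WM=1
i=6 t=10 v=2: → [8,18),[4,14); WM=1
i=7 t=11 v=3: → [8,18),[4,14); WM=8
i=8 t=20 v=9: → [20,30),[16,26),[12,22); WM=8
i=9 t=21 v=8: → [20,30),[16,26),[12,22); WM=8
i=10 t=23 v=4: → [20,30),[16,26); WM=8
i=11 t=4 v=5: → [4,14),[0,10); WM=20; [0,10) fires=29 [4,14) fires=20 [8,18) fires=9
i=12 t=18 v=4: → [16,26),[12,22); WM=20
i=13 t=20 v=5: → [20,30),[16,26),[12,22); WM=20
i=14 t=11 v=6: DROP (t<20-4); WM=20
i=15 t=27 v=1: → [24,34),[20,30); WM=24; [12,22) fires=26
i=16 t=29 v=7: → [28,38),[24,34),[20,30); WM=24
i=17 t=30 v=3: → [28,38),[24,34); WM=24
i=18 t=29 v=9: → [28,38),[24,34),[20,30); WM=24
i=19 t=28 v=4: → [28,38),[24,34),[20,30); WM=27; [16,26) fires=30
i=20 t=27 v=3: → [24,34),[20,30); WM=27

[0,10)=29 [4,14)=20 [8,18)=9 [12,22)=26 [16,26)=30 [20,30)=50 [24,34)=27 [28,38)=23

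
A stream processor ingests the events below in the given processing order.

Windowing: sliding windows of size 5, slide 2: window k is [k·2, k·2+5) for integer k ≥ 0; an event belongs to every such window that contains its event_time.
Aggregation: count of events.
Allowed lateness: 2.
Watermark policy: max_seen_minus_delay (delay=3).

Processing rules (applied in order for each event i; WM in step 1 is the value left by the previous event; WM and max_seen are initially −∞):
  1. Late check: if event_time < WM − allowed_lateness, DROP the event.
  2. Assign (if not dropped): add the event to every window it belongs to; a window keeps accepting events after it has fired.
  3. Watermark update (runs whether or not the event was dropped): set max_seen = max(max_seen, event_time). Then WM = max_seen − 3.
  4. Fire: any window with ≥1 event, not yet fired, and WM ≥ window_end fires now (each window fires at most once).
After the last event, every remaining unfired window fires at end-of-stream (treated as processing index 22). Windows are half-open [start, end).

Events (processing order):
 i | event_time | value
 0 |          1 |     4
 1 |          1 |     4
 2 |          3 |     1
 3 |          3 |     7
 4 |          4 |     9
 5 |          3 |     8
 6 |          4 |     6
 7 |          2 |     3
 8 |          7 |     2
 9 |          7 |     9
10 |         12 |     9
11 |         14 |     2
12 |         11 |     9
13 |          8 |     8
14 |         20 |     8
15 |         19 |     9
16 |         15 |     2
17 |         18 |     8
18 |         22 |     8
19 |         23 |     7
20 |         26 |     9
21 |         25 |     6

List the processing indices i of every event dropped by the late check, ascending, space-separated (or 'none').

i=0 t=1 v=4: → [0,5); WM=-2
i=1 t=1 v=4: → [0,5); WM=-2
i=2 t=3 v=1: → [2,7),[0,5); WM=0
i=3 t=3 v=7: → [2,7),[0,5); WM=0
i=4 t=4 v=9: → [4,9),[2,7),[0,5); WM=1
i=5 t=3 v=8: → [2,7),[0,5); WM=1
i=6 t=4 v=6: → [4,9),[2,7),[0,5); WM=1
i=7 t=2 v=3: → [2,7),[0,5); WM=1
i=8 t=7 v=2: → [6,11),[4,9); WM=4
i=9 t=7 v=9: → [6,11),[4,9); WM=4
i=10 t=12 v=9: → [12,17),[10,15),[8,13); WM=9; [0,5) fires=8 [2,7) fires=6 [4,9) fires=4
i=11 t=14 v=2: → [14,19),[12,17),[10,15); WM=11; [6,11) fires=2
i=12 t=11 v=9: → [10,15),[8,13); WM=11
i=13 t=8 v=8: DROP (t<11-2); WM=11
i=14 t=20 v=8: → [20,25),[18,23),[16,21); WM=17; [8,13) fires=2 [10,15) fires=3 [12,17) fires=2
i=15 t=19 v=9: → [18,23),[16,21); WM=17
i=16 t=15 v=2: → [14,19),[12,17); WM=17
i=17 t=18 v=8: → [18,23),[16,21),[14,19); WM=17
i=18 t=22 v=8: → [22,27),[20,25),[18,23); WM=19; [14,19) fires=3
i=19 t=23 v=7: → [22,27),[20,25); WM=20
i=20 t=26 v=9: → [26,31),[24,29),[22,27); WM=23; [16,21) fires=3 [18,23) fires=4
i=21 t=25 v=6: → [24,29),[22,27); WM=23

13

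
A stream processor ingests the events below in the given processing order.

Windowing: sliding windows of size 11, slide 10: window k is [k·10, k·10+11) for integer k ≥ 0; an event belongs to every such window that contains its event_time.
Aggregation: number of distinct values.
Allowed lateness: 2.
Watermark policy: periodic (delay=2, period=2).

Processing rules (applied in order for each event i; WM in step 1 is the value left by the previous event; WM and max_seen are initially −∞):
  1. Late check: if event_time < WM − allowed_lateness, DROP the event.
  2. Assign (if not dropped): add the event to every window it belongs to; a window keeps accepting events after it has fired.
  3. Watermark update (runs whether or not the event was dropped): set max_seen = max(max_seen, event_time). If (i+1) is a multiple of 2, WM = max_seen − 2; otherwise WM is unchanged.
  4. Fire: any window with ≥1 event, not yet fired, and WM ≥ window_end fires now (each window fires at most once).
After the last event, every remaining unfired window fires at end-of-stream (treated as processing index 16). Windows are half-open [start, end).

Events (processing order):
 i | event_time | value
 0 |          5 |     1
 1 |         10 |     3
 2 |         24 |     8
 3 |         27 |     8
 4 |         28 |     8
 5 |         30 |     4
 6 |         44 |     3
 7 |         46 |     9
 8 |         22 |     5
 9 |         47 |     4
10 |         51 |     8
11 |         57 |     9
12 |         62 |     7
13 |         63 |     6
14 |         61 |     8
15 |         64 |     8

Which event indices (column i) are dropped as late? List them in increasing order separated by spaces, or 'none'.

8

i=0 t=5 v=1: → [0,11); WM=−∞
i=1 t=10 v=3: → [10,21),[0,11); WM=8
i=2 t=24 v=8: → [20,31); WM=8
i=3 t=27 v=8: → [20,31); WM=25; [0,11) fires=2 [10,21) fires=1
i=4 t=28 v=8: → [20,31); WM=25
i=5 t=30 v=4: → [30,41),[20,31); WM=28
i=6 t=44 v=3: → [40,51); WM=28
i=7 t=46 v=9: → [40,51); WM=44; [20,31) fires=2 [30,41) fires=1
i=8 t=22 v=5: DROP (t<44-2); WM=44
i=9 t=47 v=4: → [40,51); WM=45
i=10 t=51 v=8: → [50,61); WM=45
i=11 t=57 v=9: → [50,61); WM=55; [40,51) fires=3
i=12 t=62 v=7: → [60,71); WM=55
i=13 t=63 v=6: → [60,71); WM=61; [50,61) fires=2
i=14 t=61 v=8: → [60,71); WM=61
i=15 t=64 v=8: → [60,71); WM=62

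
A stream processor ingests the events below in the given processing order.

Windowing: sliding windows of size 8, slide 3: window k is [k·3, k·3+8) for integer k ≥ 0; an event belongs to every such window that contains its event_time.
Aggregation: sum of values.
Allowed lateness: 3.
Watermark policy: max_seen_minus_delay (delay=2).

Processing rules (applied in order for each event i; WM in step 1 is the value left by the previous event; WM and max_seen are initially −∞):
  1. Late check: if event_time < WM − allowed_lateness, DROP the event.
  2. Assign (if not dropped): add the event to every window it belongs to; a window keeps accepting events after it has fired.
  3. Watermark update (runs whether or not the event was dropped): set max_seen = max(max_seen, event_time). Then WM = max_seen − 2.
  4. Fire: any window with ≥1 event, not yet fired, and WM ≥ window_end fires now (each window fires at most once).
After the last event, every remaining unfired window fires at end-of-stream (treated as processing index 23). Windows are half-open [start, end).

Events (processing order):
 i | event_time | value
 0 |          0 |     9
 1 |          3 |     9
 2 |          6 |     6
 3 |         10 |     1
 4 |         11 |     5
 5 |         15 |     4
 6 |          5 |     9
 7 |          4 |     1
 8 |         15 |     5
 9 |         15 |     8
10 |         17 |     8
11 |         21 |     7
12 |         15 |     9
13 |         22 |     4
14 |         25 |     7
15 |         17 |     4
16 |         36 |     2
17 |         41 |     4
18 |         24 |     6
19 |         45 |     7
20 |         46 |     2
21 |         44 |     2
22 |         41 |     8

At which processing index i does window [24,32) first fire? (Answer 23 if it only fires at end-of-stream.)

16

i=0 t=0 v=9: → [0,8); WM=-2
i=1 t=3 v=9: → [3,11),[0,8); WM=1
i=2 t=6 v=6: → [6,14),[3,11),[0,8); WM=4
i=3 t=10 v=1: → [9,17),[6,14),[3,11); WM=8; [0,8) fires=24
i=4 t=11 v=5: → [9,17),[6,14); WM=9
i=5 t=15 v=4: → [15,23),[12,20),[9,17); WM=13; [3,11) fires=16
i=6 t=5 v=9: DROP (t<13-3); WM=13
i=7 t=4 v=1: DROP (t<13-3); WM=13
i=8 t=15 v=5: → [15,23),[12,20),[9,17); WM=13
i=9 t=15 v=8: → [15,23),[12,20),[9,17); WM=13
i=10 t=17 v=8: → [15,23),[12,20); WM=15; [6,14) fires=12
i=11 t=21 v=7: → [21,29),[18,26),[15,23); WM=19; [9,17) fires=23
i=12 t=15 v=9: DROP (t<19-3); WM=19
i=13 t=22 v=4: → [21,29),[18,26),[15,23); WM=20; [12,20) fires=25
i=14 t=25 v=7: → [24,32),[21,29),[18,26); WM=23; [15,23) fires=36
i=15 t=17 v=4: DROP (t<23-3); WM=23
i=16 t=36 v=2: → [36,44),[33,41),[30,38); WM=34; [18,26) fires=18 [21,29) fires=18 [24,32) fires=7
i=17 t=41 v=4: → [39,47),[36,44); WM=39; [30,38) fires=2
i=18 t=24 v=6: DROP (t<39-3); WM=39
i=19 t=45 v=7: → [45,53),[42,50),[39,47); WM=43; [33,41) fires=2
i=20 t=46 v=2: → [45,53),[42,50),[39,47); WM=44; [36,44) fires=6
i=21 t=44 v=2: → [42,50),[39,47); WM=44
i=22 t=41 v=8: → [39,47),[36,44); WM=44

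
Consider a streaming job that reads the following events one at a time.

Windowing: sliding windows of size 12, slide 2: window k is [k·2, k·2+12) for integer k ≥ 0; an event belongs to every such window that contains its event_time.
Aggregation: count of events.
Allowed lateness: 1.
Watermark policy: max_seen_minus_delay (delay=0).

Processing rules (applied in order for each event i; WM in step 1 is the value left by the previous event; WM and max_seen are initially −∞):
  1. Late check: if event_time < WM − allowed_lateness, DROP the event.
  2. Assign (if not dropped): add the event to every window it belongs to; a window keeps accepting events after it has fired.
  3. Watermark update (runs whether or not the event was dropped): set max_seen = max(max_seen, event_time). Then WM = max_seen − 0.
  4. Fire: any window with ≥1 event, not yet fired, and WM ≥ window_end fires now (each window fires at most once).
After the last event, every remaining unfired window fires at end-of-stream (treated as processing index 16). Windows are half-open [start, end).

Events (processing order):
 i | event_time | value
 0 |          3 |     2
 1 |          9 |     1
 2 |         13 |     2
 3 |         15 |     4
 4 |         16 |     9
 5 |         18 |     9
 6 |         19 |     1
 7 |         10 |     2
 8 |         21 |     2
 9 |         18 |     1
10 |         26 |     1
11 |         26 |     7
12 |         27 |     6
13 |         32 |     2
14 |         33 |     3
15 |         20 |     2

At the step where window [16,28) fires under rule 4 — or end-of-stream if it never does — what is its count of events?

i=0 t=3 v=2: → [2,14),[0,12); WM=3
i=1 t=9 v=1: → [8,20),[6,18),[4,16),[2,14),[0,12); WM=9
i=2 t=13 v=2: → [12,24),[10,22),[8,20),[6,18),[4,16),[2,14); WM=13; [0,12) fires=2
i=3 t=15 v=4: → [14,26),[12,24),[10,22),[8,20),[6,18),[4,16); WM=15; [2,14) fires=3
i=4 t=16 v=9: → [16,28),[14,26),[12,24),[10,22),[8,20),[6,18); WM=16; [4,16) fires=3
i=5 t=18 v=9: → [18,30),[16,28),[14,26),[12,24),[10,22),[8,20); WM=18; [6,18) fires=4
i=6 t=19 v=1: → [18,30),[16,28),[14,26),[12,24),[10,22),[8,20); WM=19
i=7 t=10 v=2: DROP (t<19-1); WM=19
i=8 t=21 v=2: → [20,32),[18,30),[16,28),[14,26),[12,24),[10,22); WM=21; [8,20) fires=6
i=9 t=18 v=1: DROP (t<21-1); WM=21
i=10 t=26 v=1: → [26,38),[24,36),[22,34),[20,32),[18,30),[16,28); WM=26; [10,22) fires=6 [12,24) fires=6 [14,26) fires=5
i=11 t=26 v=7: → [26,38),[24,36),[22,34),[20,32),[18,30),[16,28); WM=26
i=12 t=27 v=6: → [26,38),[24,36),[22,34),[20,32),[18,30),[16,28); WM=27
i=13 t=32 v=2: → [32,44),[30,42),[28,40),[26,38),[24,36),[22,34); WM=32; [16,28) fires=7 [18,30) fires=6 [20,32) fires=4
i=14 t=33 v=3: → [32,44),[30,42),[28,40),[26,38),[24,36),[22,34); WM=33
i=15 t=20 v=2: DROP (t<33-1); WM=33

7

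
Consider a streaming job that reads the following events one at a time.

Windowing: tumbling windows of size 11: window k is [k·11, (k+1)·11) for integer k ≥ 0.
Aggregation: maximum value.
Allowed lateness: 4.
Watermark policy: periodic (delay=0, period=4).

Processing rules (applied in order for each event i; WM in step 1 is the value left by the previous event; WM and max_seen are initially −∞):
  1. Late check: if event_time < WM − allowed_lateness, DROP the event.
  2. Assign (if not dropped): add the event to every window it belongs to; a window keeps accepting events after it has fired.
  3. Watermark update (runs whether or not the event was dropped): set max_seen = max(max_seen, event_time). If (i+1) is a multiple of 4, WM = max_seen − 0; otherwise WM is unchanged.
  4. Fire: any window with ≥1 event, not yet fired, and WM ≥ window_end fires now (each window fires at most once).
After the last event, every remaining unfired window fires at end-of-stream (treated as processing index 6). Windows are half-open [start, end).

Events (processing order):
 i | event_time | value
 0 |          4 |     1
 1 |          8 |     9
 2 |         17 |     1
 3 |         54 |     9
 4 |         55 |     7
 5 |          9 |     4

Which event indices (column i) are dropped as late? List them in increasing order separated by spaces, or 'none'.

5

i=0 t=4 v=1: → [0,11); WM=−∞
i=1 t=8 v=9: → [0,11); WM=−∞
i=2 t=17 v=1: → [11,22); WM=−∞
i=3 t=54 v=9: → [44,55); WM=54; [0,11) fires=9 [11,22) fires=1
i=4 t=55 v=7: → [55,66); WM=54
i=5 t=9 v=4: DROP (t<54-4); WM=54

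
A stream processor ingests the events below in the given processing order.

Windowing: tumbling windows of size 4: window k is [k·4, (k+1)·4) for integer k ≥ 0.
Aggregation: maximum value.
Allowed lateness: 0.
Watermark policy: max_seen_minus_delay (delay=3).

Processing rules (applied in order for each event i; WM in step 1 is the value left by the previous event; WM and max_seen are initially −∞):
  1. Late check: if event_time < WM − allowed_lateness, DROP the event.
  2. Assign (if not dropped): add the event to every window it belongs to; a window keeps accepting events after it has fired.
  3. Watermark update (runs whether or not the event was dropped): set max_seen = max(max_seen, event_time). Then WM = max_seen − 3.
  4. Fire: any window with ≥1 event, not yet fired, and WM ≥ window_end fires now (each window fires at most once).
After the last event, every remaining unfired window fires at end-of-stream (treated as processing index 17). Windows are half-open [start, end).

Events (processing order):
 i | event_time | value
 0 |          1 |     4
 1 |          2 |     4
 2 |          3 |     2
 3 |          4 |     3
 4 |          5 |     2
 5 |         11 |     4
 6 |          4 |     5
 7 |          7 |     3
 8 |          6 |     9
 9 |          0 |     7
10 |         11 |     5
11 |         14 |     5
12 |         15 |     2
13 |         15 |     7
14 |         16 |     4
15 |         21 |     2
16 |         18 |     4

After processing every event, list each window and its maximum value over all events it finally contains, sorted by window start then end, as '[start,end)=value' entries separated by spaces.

[0,4)=4 [4,8)=3 [8,12)=5 [12,16)=7 [16,20)=4 [20,24)=2

i=0 t=1 v=4: → [0,4); WM=-2
i=1 t=2 v=4: → [0,4); WM=-1
i=2 t=3 v=2: → [0,4); WM=0
i=3 t=4 v=3: → [4,8); WM=1
i=4 t=5 v=2: → [4,8); WM=2
i=5 t=11 v=4: → [8,12); WM=8; [0,4) fires=4 [4,8) fires=3
i=6 t=4 v=5: DROP (t<8-0); WM=8
i=7 t=7 v=3: DROP (t<8-0); WM=8
i=8 t=6 v=9: DROP (t<8-0); WM=8
i=9 t=0 v=7: DROP (t<8-0); WM=8
i=10 t=11 v=5: → [8,12); WM=8
i=11 t=14 v=5: → [12,16); WM=11
i=12 t=15 v=2: → [12,16); WM=12; [8,12) fires=5
i=13 t=15 v=7: → [12,16); WM=12
i=14 t=16 v=4: → [16,20); WM=13
i=15 t=21 v=2: → [20,24); WM=18; [12,16) fires=7
i=16 t=18 v=4: → [16,20); WM=18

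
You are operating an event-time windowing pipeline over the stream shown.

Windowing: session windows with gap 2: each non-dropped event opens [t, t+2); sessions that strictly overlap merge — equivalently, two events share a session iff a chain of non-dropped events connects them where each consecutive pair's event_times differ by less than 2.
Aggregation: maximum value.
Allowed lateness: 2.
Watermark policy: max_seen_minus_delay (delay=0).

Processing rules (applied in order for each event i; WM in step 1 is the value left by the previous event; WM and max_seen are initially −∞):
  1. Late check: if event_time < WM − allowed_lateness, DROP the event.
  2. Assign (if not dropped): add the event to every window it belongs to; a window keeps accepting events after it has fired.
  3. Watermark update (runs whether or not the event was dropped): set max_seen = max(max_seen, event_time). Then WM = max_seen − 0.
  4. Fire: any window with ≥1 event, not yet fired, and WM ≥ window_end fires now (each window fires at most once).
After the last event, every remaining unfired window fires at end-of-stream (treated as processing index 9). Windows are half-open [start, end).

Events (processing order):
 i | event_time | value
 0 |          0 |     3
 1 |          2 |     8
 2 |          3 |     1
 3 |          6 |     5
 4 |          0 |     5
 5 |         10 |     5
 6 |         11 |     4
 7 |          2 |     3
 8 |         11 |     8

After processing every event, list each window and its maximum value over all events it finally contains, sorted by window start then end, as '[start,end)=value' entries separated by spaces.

[0,2)=3 [2,5)=8 [6,8)=5 [10,13)=8

i=0 t=0 v=3: → [0,2); WM=0
i=1 t=2 v=8: → [2,4); WM=2
i=2 t=3 v=1: → [2,5); WM=3
i=3 t=6 v=5: → [6,8); WM=6
i=4 t=0 v=5: DROP (t<6-2); WM=6
i=5 t=10 v=5: → [10,12); WM=10
i=6 t=11 v=4: → [10,13); WM=11
i=7 t=2 v=3: DROP (t<11-2); WM=11
i=8 t=11 v=8: → [10,13); WM=11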